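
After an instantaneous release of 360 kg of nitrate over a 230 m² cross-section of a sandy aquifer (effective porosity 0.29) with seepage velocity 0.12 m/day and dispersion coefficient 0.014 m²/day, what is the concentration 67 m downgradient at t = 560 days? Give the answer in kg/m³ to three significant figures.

For an instantaneous plane source, C(x,t) = M/(n_e·A·√(4πDt)) · exp(−(x−vt)²/(4Dt)), with n_e·A the pore (flow) area.
Plume center vt = 0.12 × 560 = 67.2 m, so the well at 67 m is 0.2 m upgradient of the peak.
√(4πDt) = 9.926 m, giving peak height M/(n_e·A·√(4πDt)) = 360/(0.29 × 230 × 9.926) = 0.5438 kg/m³.
(x−vt)²/(4Dt) = (-0.2)²/(4 × 0.014 × 560) = 0.001276; exp(−0.001276) = 0.9987.
C = 0.5438 × 0.9987 = 0.543 kg/m³.

0.543 kg/m³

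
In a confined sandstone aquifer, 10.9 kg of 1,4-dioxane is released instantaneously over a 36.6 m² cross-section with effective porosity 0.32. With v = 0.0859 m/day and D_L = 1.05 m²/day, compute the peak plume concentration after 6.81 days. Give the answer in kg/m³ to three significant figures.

The peak of an instantaneous 1D plume sits at x = vt; there the Gaussian factor is 1 and C_max = M/(n_e·A·√(4πDt)), where n_e·A is the pore area the mass is dissolved in.
√(4πDt) = √(4π × 1.05 × 6.81) = 9.479 m, so C_max = 10.9/(0.32 × 36.6 × 9.479) = 0.0982 kg/m³.

0.0982 kg/m³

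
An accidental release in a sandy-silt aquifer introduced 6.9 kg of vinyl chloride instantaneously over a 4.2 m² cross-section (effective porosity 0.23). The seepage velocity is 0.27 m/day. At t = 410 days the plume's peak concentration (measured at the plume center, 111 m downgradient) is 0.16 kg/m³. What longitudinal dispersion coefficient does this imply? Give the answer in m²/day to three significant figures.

0.387 m²/day

At the plume center C_max = M/(n_e·A·√(4πDt)), so D = M²/(4πt·(n_e·A·C_max)²).
n_e·A·C_max = 0.23 × 4.2 × 0.16 = 0.1546 kg/m.
D = 6.9²/(4π × 410 × 0.1546²) = 0.387 m²/day.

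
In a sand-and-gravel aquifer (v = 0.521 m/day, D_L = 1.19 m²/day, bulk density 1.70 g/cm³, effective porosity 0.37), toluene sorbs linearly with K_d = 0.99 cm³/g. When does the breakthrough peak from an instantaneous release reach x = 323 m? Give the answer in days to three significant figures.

3420 days

Retardation factor R = 1 + ρ_b·K_d/n = 1 + 1.70 × 0.99/0.37 = 5.549.
Sorption retards both mechanisms: v_R = v/R = 0.09389 m/day, D_R = D/R = 0.2145 m²/day.
Peak time from v_R²t² + 2D_R t − x² = 0: t = (√(D_R² + v_R²x²) − D_R)/v_R².
√(D_R² + v_R²x²) = √(0.2145² + 0.09389² × 323²) = 30.33; v_R² = 0.008815.
t = (30.33 − 0.2145)/0.008815 = 3420 days.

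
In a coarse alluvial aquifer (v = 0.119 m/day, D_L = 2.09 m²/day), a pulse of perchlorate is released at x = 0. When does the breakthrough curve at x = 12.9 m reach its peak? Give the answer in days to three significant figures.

For the 1D instantaneous-source solution, setting ∂C/∂t = 0 at fixed x gives v²t² + 2Dt − x² = 0, so t = (√(D² + v²x²) − D)/v².
√(D² + v²x²) = √(2.09² + 0.119² × 12.9²) = 2.593; v² = 0.014161.
t = (2.593 − 2.09)/0.014161 = 35.5 days (vs. the pure-advection estimate x/v = 108 d).

35.5 days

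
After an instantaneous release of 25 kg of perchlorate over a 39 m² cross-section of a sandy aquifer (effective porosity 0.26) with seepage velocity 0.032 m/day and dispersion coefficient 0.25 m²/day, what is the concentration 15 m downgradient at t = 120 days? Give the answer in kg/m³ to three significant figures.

For an instantaneous plane source, C(x,t) = M/(n_e·A·√(4πDt)) · exp(−(x−vt)²/(4Dt)), with n_e·A the pore (flow) area.
Plume center vt = 0.032 × 120 = 3.84 m, so the well at 15 m is 11.16 m downgradient of the peak.
√(4πDt) = 19.42 m, giving peak height M/(n_e·A·√(4πDt)) = 25/(0.26 × 39 × 19.42) = 0.1270 kg/m³.
(x−vt)²/(4Dt) = (11.16)²/(4 × 0.25 × 120) = 1.038; exp(−1.038) = 0.3542.
C = 0.1270 × 0.3542 = 0.0450 kg/m³.

0.0450 kg/m³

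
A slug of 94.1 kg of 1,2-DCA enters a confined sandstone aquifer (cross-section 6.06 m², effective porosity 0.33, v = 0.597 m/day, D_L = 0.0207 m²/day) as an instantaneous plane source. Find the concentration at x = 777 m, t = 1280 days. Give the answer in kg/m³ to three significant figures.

For an instantaneous plane source, C(x,t) = M/(n_e·A·√(4πDt)) · exp(−(x−vt)²/(4Dt)), with n_e·A the pore (flow) area.
Plume center vt = 0.597 × 1280 = 764.16 m, so the well at 777 m is 12.84 m downgradient of the peak.
√(4πDt) = 18.25 m, giving peak height M/(n_e·A·√(4πDt)) = 94.1/(0.33 × 6.06 × 18.25) = 2.578 kg/m³.
(x−vt)²/(4Dt) = (12.84)²/(4 × 0.0207 × 1280) = 1.556; exp(−1.556) = 0.2110.
C = 2.578 × 0.2110 = 0.544 kg/m³.

0.544 kg/m³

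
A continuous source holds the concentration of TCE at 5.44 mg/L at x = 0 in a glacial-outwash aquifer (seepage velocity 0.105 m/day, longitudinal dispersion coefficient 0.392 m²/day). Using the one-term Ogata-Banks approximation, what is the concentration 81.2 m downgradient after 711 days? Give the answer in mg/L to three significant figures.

2.13 mg/L

For a continuous step input, C/C₀ ≈ ½·erfc((x−vt)/(2√(Dt))).
vt = 0.105 × 711 = 74.655 m and 2√(Dt) = 2√(0.392 × 711) = 33.39 m.
Argument (x−vt)/(2√(Dt)) = (81.2 − 74.655)/33.39 = 0.1960; ½·erfc(0.1960) = 0.3908.
C = 5.44 × 0.3908 = 2.13 mg/L.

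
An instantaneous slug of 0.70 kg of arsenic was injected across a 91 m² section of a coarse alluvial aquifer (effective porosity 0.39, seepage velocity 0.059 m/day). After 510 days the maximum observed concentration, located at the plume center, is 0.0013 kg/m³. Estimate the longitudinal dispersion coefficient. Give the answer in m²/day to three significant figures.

At the plume center C_max = M/(n_e·A·√(4πDt)), so D = M²/(4πt·(n_e·A·C_max)²).
n_e·A·C_max = 0.39 × 91 × 0.0013 = 0.04614 kg/m.
D = 0.70²/(4π × 510 × 0.04614²) = 0.0359 m²/day.

0.0359 m²/day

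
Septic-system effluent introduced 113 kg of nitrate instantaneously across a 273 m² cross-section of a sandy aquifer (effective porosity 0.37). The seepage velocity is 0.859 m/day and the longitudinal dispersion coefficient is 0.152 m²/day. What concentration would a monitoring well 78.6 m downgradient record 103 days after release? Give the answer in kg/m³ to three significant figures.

For an instantaneous plane source, C(x,t) = M/(n_e·A·√(4πDt)) · exp(−(x−vt)²/(4Dt)), with n_e·A the pore (flow) area.
Plume center vt = 0.859 × 103 = 88.477 m, so the well at 78.6 m is 9.877 m upgradient of the peak.
√(4πDt) = 14.03 m, giving peak height M/(n_e·A·√(4πDt)) = 113/(0.37 × 273 × 14.03) = 0.07974 kg/m³.
(x−vt)²/(4Dt) = (-9.877)²/(4 × 0.152 × 103) = 1.558; exp(−1.558) = 0.2106.
C = 0.07974 × 0.2106 = 0.0168 kg/m³.

0.0168 kg/m³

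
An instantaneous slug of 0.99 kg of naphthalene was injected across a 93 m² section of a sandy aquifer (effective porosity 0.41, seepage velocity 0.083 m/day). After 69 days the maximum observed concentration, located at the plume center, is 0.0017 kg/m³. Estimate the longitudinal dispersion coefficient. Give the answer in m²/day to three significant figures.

0.269 m²/day

At the plume center C_max = M/(n_e·A·√(4πDt)), so D = M²/(4πt·(n_e·A·C_max)²).
n_e·A·C_max = 0.41 × 93 × 0.0017 = 0.06482 kg/m.
D = 0.99²/(4π × 69 × 0.06482²) = 0.269 m²/day.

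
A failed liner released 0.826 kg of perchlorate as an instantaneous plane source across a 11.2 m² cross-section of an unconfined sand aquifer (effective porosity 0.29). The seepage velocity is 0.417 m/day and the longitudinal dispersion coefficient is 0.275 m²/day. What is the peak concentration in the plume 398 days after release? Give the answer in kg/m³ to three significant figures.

The peak of an instantaneous 1D plume sits at x = vt; there the Gaussian factor is 1 and C_max = M/(n_e·A·√(4πDt)), where n_e·A is the pore area the mass is dissolved in.
√(4πDt) = √(4π × 0.275 × 398) = 37.09 m, so C_max = 0.826/(0.29 × 11.2 × 37.09) = 0.00686 kg/m³.

0.00686 kg/m³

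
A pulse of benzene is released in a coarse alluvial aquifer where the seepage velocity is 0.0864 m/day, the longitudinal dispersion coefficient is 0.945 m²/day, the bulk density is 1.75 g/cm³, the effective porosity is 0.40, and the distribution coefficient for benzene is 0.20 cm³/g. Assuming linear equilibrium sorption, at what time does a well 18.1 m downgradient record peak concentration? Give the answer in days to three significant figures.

222 days

Retardation factor R = 1 + ρ_b·K_d/n = 1 + 1.75 × 0.20/0.40 = 1.875.
Sorption retards both mechanisms: v_R = v/R = 0.04608 m/day, D_R = D/R = 0.5040 m²/day.
Peak time from v_R²t² + 2D_R t − x² = 0: t = (√(D_R² + v_R²x²) − D_R)/v_R².
√(D_R² + v_R²x²) = √(0.5040² + 0.04608² × 18.1²) = 0.9745; v_R² = 0.002123.
t = (0.9745 − 0.5040)/0.002123 = 222 days.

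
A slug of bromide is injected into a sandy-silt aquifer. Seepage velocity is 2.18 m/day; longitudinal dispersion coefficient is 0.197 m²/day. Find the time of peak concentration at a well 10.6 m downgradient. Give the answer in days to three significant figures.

4.82 days

For the 1D instantaneous-source solution, setting ∂C/∂t = 0 at fixed x gives v²t² + 2Dt − x² = 0, so t = (√(D² + v²x²) − D)/v².
√(D² + v²x²) = √(0.197² + 2.18² × 10.6²) = 23.11; v² = 4.7524.
t = (23.11 − 0.197)/4.7524 = 4.82 days (vs. the pure-advection estimate x/v = 4.86 d).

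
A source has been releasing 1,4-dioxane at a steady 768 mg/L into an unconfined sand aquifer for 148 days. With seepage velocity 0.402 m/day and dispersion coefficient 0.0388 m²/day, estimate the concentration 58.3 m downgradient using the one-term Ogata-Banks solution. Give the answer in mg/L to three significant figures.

490 mg/L

For a continuous step input, C/C₀ ≈ ½·erfc((x−vt)/(2√(Dt))).
vt = 0.402 × 148 = 59.496 m and 2√(Dt) = 2√(0.0388 × 148) = 4.793 m.
Argument (x−vt)/(2√(Dt)) = (58.3 − 59.496)/4.793 = -0.2495; ½·erfc(-0.2495) = 0.6379.
C = 768 × 0.6379 = 490 mg/L.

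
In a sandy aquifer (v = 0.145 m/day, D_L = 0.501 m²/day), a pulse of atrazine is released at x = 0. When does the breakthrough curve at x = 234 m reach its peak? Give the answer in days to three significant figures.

For the 1D instantaneous-source solution, setting ∂C/∂t = 0 at fixed x gives v²t² + 2Dt − x² = 0, so t = (√(D² + v²x²) − D)/v².
√(D² + v²x²) = √(0.501² + 0.145² × 234²) = 33.93; v² = 0.021025.
t = (33.93 − 0.501)/0.021025 = 1590 days (vs. the pure-advection estimate x/v = 1610 d).

1590 days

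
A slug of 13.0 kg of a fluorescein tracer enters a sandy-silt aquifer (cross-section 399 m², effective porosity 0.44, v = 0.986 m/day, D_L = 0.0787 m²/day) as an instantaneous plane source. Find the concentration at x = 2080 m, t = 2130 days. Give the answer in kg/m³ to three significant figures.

For an instantaneous plane source, C(x,t) = M/(n_e·A·√(4πDt)) · exp(−(x−vt)²/(4Dt)), with n_e·A the pore (flow) area.
Plume center vt = 0.986 × 2130 = 2100.18 m, so the well at 2080 m is 20.18 m upgradient of the peak.
√(4πDt) = 45.90 m, giving peak height M/(n_e·A·√(4πDt)) = 13.0/(0.44 × 399 × 45.90) = 0.001613 kg/m³.
(x−vt)²/(4Dt) = (-20.18)²/(4 × 0.0787 × 2130) = 0.6073; exp(−0.6073) = 0.5448.
C = 0.001613 × 0.5448 = 0.000879 kg/m³.

0.000879 kg/m³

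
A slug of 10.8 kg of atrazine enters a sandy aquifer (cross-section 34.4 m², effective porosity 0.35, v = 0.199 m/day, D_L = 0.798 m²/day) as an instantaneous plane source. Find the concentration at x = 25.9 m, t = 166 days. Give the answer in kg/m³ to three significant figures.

0.0200 kg/m³

For an instantaneous plane source, C(x,t) = M/(n_e·A·√(4πDt)) · exp(−(x−vt)²/(4Dt)), with n_e·A the pore (flow) area.
Plume center vt = 0.199 × 166 = 33.034 m, so the well at 25.9 m is 7.134 m upgradient of the peak.
√(4πDt) = 40.80 m, giving peak height M/(n_e·A·√(4πDt)) = 10.8/(0.35 × 34.4 × 40.80) = 0.02199 kg/m³.
(x−vt)²/(4Dt) = (-7.134)²/(4 × 0.798 × 166) = 0.09605; exp(−0.09605) = 0.9084.
C = 0.02199 × 0.9084 = 0.0200 kg/m³.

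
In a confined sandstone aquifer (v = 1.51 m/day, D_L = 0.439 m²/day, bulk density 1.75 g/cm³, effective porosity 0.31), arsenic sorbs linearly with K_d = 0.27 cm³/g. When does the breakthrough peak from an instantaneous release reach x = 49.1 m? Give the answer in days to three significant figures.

Retardation factor R = 1 + ρ_b·K_d/n = 1 + 1.75 × 0.27/0.31 = 2.524.
Sorption retards both mechanisms: v_R = v/R = 0.5983 m/day, D_R = D/R = 0.1739 m²/day.
Peak time from v_R²t² + 2D_R t − x² = 0: t = (√(D_R² + v_R²x²) − D_R)/v_R².
√(D_R² + v_R²x²) = √(0.1739² + 0.5983² × 49.1²) = 29.38; v_R² = 0.3580.
t = (29.38 − 0.1739)/0.3580 = 81.6 days.

81.6 days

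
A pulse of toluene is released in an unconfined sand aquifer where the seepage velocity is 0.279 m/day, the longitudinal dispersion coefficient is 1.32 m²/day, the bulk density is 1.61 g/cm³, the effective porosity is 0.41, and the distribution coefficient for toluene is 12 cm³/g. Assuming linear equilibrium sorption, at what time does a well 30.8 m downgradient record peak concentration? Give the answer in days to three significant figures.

Retardation factor R = 1 + ρ_b·K_d/n = 1 + 1.61 × 12/0.41 = 48.12.
Sorption retards both mechanisms: v_R = v/R = 0.005798 m/day, D_R = D/R = 0.02743 m²/day.
Peak time from v_R²t² + 2D_R t − x² = 0: t = (√(D_R² + v_R²x²) − D_R)/v_R².
√(D_R² + v_R²x²) = √(0.02743² + 0.005798² × 30.8²) = 0.1807; v_R² = 3.362e-05.
t = (0.1807 − 0.02743)/3.362e-05 = 4560 days.

4560 days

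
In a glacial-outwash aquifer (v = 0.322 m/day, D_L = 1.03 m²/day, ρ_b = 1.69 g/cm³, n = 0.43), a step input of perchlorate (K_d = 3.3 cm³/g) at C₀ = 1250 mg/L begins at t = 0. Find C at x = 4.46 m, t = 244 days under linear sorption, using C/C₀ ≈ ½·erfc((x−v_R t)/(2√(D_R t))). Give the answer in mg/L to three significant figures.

Retardation factor R = 1 + ρ_b·K_d/n = 1 + 1.69 × 3.3/0.43 = 13.97.
Sorption retards both mechanisms: v_R = v/R = 0.02305 m/day, D_R = D/R = 0.07373 m²/day.
v_R·t = 0.02305 × 244 = 5.6242 m; 2√(D_R t) = 8.483 m; argument = (4.46 − 5.6242)/8.483 = -0.1372.
C = C₀ × ½·erfc(-0.1372) = 1250 × 0.5769 = 721 mg/L.

721 mg/L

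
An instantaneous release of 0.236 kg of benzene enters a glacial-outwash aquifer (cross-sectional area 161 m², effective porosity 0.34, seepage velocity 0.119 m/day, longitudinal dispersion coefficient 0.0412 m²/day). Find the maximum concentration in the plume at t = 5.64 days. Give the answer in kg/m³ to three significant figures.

The peak of an instantaneous 1D plume sits at x = vt; there the Gaussian factor is 1 and C_max = M/(n_e·A·√(4πDt)), where n_e·A is the pore area the mass is dissolved in.
√(4πDt) = √(4π × 0.0412 × 5.64) = 1.709 m, so C_max = 0.236/(0.34 × 161 × 1.709) = 0.00252 kg/m³.

0.00252 kg/m³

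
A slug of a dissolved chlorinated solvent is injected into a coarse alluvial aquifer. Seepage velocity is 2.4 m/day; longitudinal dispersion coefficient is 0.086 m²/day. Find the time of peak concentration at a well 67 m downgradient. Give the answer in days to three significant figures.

27.9 days

For the 1D instantaneous-source solution, setting ∂C/∂t = 0 at fixed x gives v²t² + 2Dt − x² = 0, so t = (√(D² + v²x²) − D)/v².
√(D² + v²x²) = √(0.086² + 2.4² × 67²) = 160.8; v² = 5.76.
t = (160.8 − 0.086)/5.76 = 27.9 days (vs. the pure-advection estimate x/v = 27.9 d).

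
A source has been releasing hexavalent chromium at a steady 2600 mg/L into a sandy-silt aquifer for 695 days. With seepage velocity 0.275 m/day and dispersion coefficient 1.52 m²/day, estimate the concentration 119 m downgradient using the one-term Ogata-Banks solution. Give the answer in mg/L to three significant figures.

For a continuous step input, C/C₀ ≈ ½·erfc((x−vt)/(2√(Dt))).
vt = 0.275 × 695 = 191.125 m and 2√(Dt) = 2√(1.52 × 695) = 65.00 m.
Argument (x−vt)/(2√(Dt)) = (119 − 191.125)/65.00 = -1.110; ½·erfc(-1.110) = 0.9418.
C = 2600 × 0.9418 = 2450 mg/L.

2450 mg/L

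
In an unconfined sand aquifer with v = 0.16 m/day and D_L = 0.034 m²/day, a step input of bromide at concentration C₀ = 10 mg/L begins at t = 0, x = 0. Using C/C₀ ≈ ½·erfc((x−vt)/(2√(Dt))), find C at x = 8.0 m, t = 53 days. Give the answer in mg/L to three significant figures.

For a continuous step input, C/C₀ ≈ ½·erfc((x−vt)/(2√(Dt))).
vt = 0.16 × 53 = 8.48 m and 2√(Dt) = 2√(0.034 × 53) = 2.685 m.
Argument (x−vt)/(2√(Dt)) = (8.0 − 8.48)/2.685 = -0.1788; ½·erfc(-0.1788) = 0.5998.
C = 10 × 0.5998 = 6.00 mg/L.

6.00 mg/L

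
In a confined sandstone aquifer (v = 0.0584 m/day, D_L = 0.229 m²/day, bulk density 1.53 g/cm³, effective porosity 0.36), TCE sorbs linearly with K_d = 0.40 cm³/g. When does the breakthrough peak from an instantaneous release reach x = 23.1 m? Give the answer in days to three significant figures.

Retardation factor R = 1 + ρ_b·K_d/n = 1 + 1.53 × 0.40/0.36 = 2.700.
Sorption retards both mechanisms: v_R = v/R = 0.02163 m/day, D_R = D/R = 0.08481 m²/day.
Peak time from v_R²t² + 2D_R t − x² = 0: t = (√(D_R² + v_R²x²) − D_R)/v_R².
√(D_R² + v_R²x²) = √(0.08481² + 0.02163² × 23.1²) = 0.5068; v_R² = 0.0004679.
t = (0.5068 − 0.08481)/0.0004679 = 902 days.

902 days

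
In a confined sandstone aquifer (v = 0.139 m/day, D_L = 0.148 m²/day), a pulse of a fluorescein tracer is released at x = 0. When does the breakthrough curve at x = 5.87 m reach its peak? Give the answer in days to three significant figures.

35.3 days

For the 1D instantaneous-source solution, setting ∂C/∂t = 0 at fixed x gives v²t² + 2Dt − x² = 0, so t = (√(D² + v²x²) − D)/v².
√(D² + v²x²) = √(0.148² + 0.139² × 5.87²) = 0.8292; v² = 0.019321.
t = (0.8292 − 0.148)/0.019321 = 35.3 days (vs. the pure-advection estimate x/v = 42.2 d).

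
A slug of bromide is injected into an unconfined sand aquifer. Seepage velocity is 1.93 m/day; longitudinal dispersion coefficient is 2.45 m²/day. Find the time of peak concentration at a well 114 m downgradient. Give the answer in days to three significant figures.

58.4 days

For the 1D instantaneous-source solution, setting ∂C/∂t = 0 at fixed x gives v²t² + 2Dt − x² = 0, so t = (√(D² + v²x²) − D)/v².
√(D² + v²x²) = √(2.45² + 1.93² × 114²) = 220.0; v² = 3.7249.
t = (220.0 − 2.45)/3.7249 = 58.4 days (vs. the pure-advection estimate x/v = 59.1 d).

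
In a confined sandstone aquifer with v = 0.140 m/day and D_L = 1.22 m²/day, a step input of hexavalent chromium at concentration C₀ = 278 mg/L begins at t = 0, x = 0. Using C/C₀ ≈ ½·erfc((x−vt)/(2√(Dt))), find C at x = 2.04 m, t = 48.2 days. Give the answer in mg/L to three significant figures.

186 mg/L

For a continuous step input, C/C₀ ≈ ½·erfc((x−vt)/(2√(Dt))).
vt = 0.140 × 48.2 = 6.748 m and 2√(Dt) = 2√(1.22 × 48.2) = 15.34 m.
Argument (x−vt)/(2√(Dt)) = (2.04 − 6.748)/15.34 = -0.3069; ½·erfc(-0.3069) = 0.6679.
C = 278 × 0.6679 = 186 mg/L.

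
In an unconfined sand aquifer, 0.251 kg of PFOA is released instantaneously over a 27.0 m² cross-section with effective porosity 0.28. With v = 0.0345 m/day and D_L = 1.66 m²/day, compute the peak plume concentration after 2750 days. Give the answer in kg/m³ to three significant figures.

The peak of an instantaneous 1D plume sits at x = vt; there the Gaussian factor is 1 and C_max = M/(n_e·A·√(4πDt)), where n_e·A is the pore area the mass is dissolved in.
√(4πDt) = √(4π × 1.66 × 2750) = 239.5 m, so C_max = 0.251/(0.28 × 27.0 × 239.5) = 0.000139 kg/m³.

0.000139 kg/m³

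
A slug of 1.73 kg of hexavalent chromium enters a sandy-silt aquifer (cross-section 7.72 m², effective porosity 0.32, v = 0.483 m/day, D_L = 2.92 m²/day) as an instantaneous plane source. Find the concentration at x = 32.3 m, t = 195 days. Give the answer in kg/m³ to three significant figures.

For an instantaneous plane source, C(x,t) = M/(n_e·A·√(4πDt)) · exp(−(x−vt)²/(4Dt)), with n_e·A the pore (flow) area.
Plume center vt = 0.483 × 195 = 94.185 m, so the well at 32.3 m is 61.885 m upgradient of the peak.
√(4πDt) = 84.59 m, giving peak height M/(n_e·A·√(4πDt)) = 1.73/(0.32 × 7.72 × 84.59) = 0.008279 kg/m³.
(x−vt)²/(4Dt) = (-61.885)²/(4 × 2.92 × 195) = 1.681; exp(−1.681) = 0.1862.
C = 0.008279 × 0.1862 = 0.00154 kg/m³.

0.00154 kg/m³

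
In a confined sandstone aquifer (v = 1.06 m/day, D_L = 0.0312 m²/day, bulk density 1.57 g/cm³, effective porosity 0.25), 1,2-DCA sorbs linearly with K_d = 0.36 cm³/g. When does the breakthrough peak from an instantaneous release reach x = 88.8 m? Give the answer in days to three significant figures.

Retardation factor R = 1 + ρ_b·K_d/n = 1 + 1.57 × 0.36/0.25 = 3.261.
Sorption retards both mechanisms: v_R = v/R = 0.3251 m/day, D_R = D/R = 0.009568 m²/day.
Peak time from v_R²t² + 2D_R t − x² = 0: t = (√(D_R² + v_R²x²) − D_R)/v_R².
√(D_R² + v_R²x²) = √(0.009568² + 0.3251² × 88.8²) = 28.87; v_R² = 0.1057.
t = (28.87 − 0.009568)/0.1057 = 273 days.

273 days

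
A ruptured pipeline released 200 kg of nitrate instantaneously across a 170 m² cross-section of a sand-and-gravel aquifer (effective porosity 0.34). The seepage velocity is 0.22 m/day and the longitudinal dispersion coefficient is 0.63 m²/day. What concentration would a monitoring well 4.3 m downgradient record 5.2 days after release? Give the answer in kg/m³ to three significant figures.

0.252 kg/m³

For an instantaneous plane source, C(x,t) = M/(n_e·A·√(4πDt)) · exp(−(x−vt)²/(4Dt)), with n_e·A the pore (flow) area.
Plume center vt = 0.22 × 5.2 = 1.144 m, so the well at 4.3 m is 3.156 m downgradient of the peak.
√(4πDt) = 6.416 m, giving peak height M/(n_e·A·√(4πDt)) = 200/(0.34 × 170 × 6.416) = 0.5393 kg/m³.
(x−vt)²/(4Dt) = (3.156)²/(4 × 0.63 × 5.2) = 0.7601; exp(−0.7601) = 0.4676.
C = 0.5393 × 0.4676 = 0.252 kg/m³.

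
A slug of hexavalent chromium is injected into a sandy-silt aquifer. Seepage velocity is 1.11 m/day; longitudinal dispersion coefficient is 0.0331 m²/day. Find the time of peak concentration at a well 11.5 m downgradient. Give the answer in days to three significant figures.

For the 1D instantaneous-source solution, setting ∂C/∂t = 0 at fixed x gives v²t² + 2Dt − x² = 0, so t = (√(D² + v²x²) − D)/v².
√(D² + v²x²) = √(0.0331² + 1.11² × 11.5²) = 12.77; v² = 1.2321.
t = (12.77 − 0.0331)/1.2321 = 10.3 days (vs. the pure-advection estimate x/v = 10.4 d).

10.3 days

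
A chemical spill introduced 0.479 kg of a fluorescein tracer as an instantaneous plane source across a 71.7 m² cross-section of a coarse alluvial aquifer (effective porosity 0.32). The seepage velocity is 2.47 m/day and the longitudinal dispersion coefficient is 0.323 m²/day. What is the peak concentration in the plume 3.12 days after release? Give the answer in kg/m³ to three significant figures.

0.00587 kg/m³

The peak of an instantaneous 1D plume sits at x = vt; there the Gaussian factor is 1 and C_max = M/(n_e·A·√(4πDt)), where n_e·A is the pore area the mass is dissolved in.
√(4πDt) = √(4π × 0.323 × 3.12) = 3.559 m, so C_max = 0.479/(0.32 × 71.7 × 3.559) = 0.00587 kg/m³.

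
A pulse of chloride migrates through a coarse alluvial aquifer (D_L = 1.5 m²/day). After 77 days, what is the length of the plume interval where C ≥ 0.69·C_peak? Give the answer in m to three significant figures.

The plume is Gaussian with σ = √(2Dt) = √(2 × 1.5 × 77) = 15.20 m.
C/C_peak = exp(−Δx²/(2σ²)) = 0.69 ⇒ Δx = σ·√(−2 ln 0.69) = 15.20 × 0.8615 = 13.09 m.
Width = 2Δx = 26.2 m.

26.2 m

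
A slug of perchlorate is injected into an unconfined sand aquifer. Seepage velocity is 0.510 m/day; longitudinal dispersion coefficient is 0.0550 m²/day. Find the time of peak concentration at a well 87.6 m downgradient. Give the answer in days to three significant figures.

For the 1D instantaneous-source solution, setting ∂C/∂t = 0 at fixed x gives v²t² + 2Dt − x² = 0, so t = (√(D² + v²x²) − D)/v².
√(D² + v²x²) = √(0.0550² + 0.510² × 87.6²) = 44.68; v² = 0.2601.
t = (44.68 − 0.0550)/0.2601 = 172 days (vs. the pure-advection estimate x/v = 172 d).

172 days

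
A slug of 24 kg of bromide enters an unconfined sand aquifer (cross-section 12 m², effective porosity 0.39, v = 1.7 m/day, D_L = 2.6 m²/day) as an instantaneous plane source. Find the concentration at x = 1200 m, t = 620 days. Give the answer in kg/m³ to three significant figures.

0.00132 kg/m³

For an instantaneous plane source, C(x,t) = M/(n_e·A·√(4πDt)) · exp(−(x−vt)²/(4Dt)), with n_e·A the pore (flow) area.
Plume center vt = 1.7 × 620 = 1054 m, so the well at 1200 m is 146 m downgradient of the peak.
√(4πDt) = 142.3 m, giving peak height M/(n_e·A·√(4πDt)) = 24/(0.39 × 12 × 142.3) = 0.03604 kg/m³.
(x−vt)²/(4Dt) = (146)²/(4 × 2.6 × 620) = 3.306; exp(−3.306) = 0.03666.
C = 0.03604 × 0.03666 = 0.00132 kg/m³.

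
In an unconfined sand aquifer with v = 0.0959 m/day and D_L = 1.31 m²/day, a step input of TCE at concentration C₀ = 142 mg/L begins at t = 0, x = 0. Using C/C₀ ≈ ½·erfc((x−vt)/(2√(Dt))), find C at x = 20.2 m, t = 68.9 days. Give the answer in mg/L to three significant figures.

22.1 mg/L

For a continuous step input, C/C₀ ≈ ½·erfc((x−vt)/(2√(Dt))).
vt = 0.0959 × 68.9 = 6.60751 m and 2√(Dt) = 2√(1.31 × 68.9) = 19.00 m.
Argument (x−vt)/(2√(Dt)) = (20.2 − 6.60751)/19.00 = 0.7154; ½·erfc(0.7154) = 0.1558.
C = 142 × 0.1558 = 22.1 mg/L.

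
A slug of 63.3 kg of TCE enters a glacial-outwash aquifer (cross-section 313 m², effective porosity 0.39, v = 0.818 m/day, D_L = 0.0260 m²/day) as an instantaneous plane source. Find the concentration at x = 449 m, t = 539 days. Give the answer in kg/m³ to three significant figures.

For an instantaneous plane source, C(x,t) = M/(n_e·A·√(4πDt)) · exp(−(x−vt)²/(4Dt)), with n_e·A the pore (flow) area.
Plume center vt = 0.818 × 539 = 440.902 m, so the well at 449 m is 8.098 m downgradient of the peak.
√(4πDt) = 13.27 m, giving peak height M/(n_e·A·√(4πDt)) = 63.3/(0.39 × 313 × 13.27) = 0.03908 kg/m³.
(x−vt)²/(4Dt) = (8.098)²/(4 × 0.0260 × 539) = 1.170; exp(−1.170) = 0.3104.
C = 0.03908 × 0.3104 = 0.0121 kg/m³.

0.0121 kg/m³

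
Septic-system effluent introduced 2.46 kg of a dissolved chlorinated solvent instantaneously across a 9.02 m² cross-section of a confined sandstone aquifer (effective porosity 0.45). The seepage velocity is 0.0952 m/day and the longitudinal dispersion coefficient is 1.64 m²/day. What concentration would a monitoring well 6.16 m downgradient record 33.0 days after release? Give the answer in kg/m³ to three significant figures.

0.0223 kg/m³

For an instantaneous plane source, C(x,t) = M/(n_e·A·√(4πDt)) · exp(−(x−vt)²/(4Dt)), with n_e·A the pore (flow) area.
Plume center vt = 0.0952 × 33.0 = 3.1416 m, so the well at 6.16 m is 3.0184 m downgradient of the peak.
√(4πDt) = 26.08 m, giving peak height M/(n_e·A·√(4πDt)) = 2.46/(0.45 × 9.02 × 26.08) = 0.02324 kg/m³.
(x−vt)²/(4Dt) = (3.0184)²/(4 × 1.64 × 33.0) = 0.04209; exp(−0.04209) = 0.9588.
C = 0.02324 × 0.9588 = 0.0223 kg/m³.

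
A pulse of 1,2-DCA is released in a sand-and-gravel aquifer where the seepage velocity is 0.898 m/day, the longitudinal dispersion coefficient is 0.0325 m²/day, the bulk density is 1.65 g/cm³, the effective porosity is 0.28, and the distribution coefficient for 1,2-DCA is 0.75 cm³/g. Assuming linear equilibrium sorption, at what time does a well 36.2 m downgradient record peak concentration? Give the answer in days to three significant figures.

218 days

Retardation factor R = 1 + ρ_b·K_d/n = 1 + 1.65 × 0.75/0.28 = 5.420.
Sorption retards both mechanisms: v_R = v/R = 0.1657 m/day, D_R = D/R = 0.005996 m²/day.
Peak time from v_R²t² + 2D_R t − x² = 0: t = (√(D_R² + v_R²x²) − D_R)/v_R².
√(D_R² + v_R²x²) = √(0.005996² + 0.1657² × 36.2²) = 5.998; v_R² = 0.02746.
t = (5.998 − 0.005996)/0.02746 = 218 days.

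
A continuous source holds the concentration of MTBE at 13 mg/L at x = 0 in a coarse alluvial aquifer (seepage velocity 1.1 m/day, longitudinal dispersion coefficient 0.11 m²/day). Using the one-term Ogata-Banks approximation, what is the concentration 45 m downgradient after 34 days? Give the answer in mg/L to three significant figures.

For a continuous step input, C/C₀ ≈ ½·erfc((x−vt)/(2√(Dt))).
vt = 1.1 × 34 = 37.4 m and 2√(Dt) = 2√(0.11 × 34) = 3.868 m.
Argument (x−vt)/(2√(Dt)) = (45 − 37.4)/3.868 = 1.965; ½·erfc(1.965) = 0.002727.
C = 13 × 0.002727 = 0.0355 mg/L.

0.0355 mg/L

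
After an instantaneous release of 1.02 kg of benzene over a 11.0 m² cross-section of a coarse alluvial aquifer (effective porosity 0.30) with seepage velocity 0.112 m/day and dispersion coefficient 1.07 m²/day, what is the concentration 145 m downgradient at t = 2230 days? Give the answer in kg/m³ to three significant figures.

0.000565 kg/m³

For an instantaneous plane source, C(x,t) = M/(n_e·A·√(4πDt)) · exp(−(x−vt)²/(4Dt)), with n_e·A the pore (flow) area.
Plume center vt = 0.112 × 2230 = 249.76 m, so the well at 145 m is 104.76 m upgradient of the peak.
√(4πDt) = 173.2 m, giving peak height M/(n_e·A·√(4πDt)) = 1.02/(0.30 × 11.0 × 173.2) = 0.001785 kg/m³.
(x−vt)²/(4Dt) = (-104.76)²/(4 × 1.07 × 2230) = 1.150; exp(−1.150) = 0.3166.
C = 0.001785 × 0.3166 = 0.000565 kg/m³.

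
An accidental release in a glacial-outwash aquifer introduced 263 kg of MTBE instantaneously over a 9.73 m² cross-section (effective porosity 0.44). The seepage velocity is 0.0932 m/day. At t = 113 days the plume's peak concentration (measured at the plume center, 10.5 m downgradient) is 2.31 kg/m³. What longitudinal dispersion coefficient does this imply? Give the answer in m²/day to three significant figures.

At the plume center C_max = M/(n_e·A·√(4πDt)), so D = M²/(4πt·(n_e·A·C_max)²).
n_e·A·C_max = 0.44 × 9.73 × 2.31 = 9.890 kg/m.
D = 263²/(4π × 113 × 9.890²) = 0.498 m²/day.

0.498 m²/day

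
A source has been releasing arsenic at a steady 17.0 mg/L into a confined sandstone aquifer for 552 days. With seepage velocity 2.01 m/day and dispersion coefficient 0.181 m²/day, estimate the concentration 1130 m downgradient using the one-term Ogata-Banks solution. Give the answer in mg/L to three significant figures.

For a continuous step input, C/C₀ ≈ ½·erfc((x−vt)/(2√(Dt))).
vt = 2.01 × 552 = 1109.52 m and 2√(Dt) = 2√(0.181 × 552) = 19.99 m.
Argument (x−vt)/(2√(Dt)) = (1130 − 1109.52)/19.99 = 1.025; ½·erfc(1.025) = 0.07359.
C = 17.0 × 0.07359 = 1.25 mg/L.

1.25 mg/L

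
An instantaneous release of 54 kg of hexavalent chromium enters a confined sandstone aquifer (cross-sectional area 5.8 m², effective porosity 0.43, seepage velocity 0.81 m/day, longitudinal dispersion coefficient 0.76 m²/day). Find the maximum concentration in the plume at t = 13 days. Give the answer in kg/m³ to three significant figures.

1.94 kg/m³

The peak of an instantaneous 1D plume sits at x = vt; there the Gaussian factor is 1 and C_max = M/(n_e·A·√(4πDt)), where n_e·A is the pore area the mass is dissolved in.
√(4πDt) = √(4π × 0.76 × 13) = 11.14 m, so C_max = 54/(0.43 × 5.8 × 11.14) = 1.94 kg/m³.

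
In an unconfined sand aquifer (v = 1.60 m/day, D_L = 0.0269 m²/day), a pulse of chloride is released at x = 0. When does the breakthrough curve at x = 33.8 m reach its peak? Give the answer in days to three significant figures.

For the 1D instantaneous-source solution, setting ∂C/∂t = 0 at fixed x gives v²t² + 2Dt − x² = 0, so t = (√(D² + v²x²) − D)/v².
√(D² + v²x²) = √(0.0269² + 1.60² × 33.8²) = 54.08; v² = 2.56.
t = (54.08 − 0.0269)/2.56 = 21.1 days (vs. the pure-advection estimate x/v = 21.1 d).

21.1 days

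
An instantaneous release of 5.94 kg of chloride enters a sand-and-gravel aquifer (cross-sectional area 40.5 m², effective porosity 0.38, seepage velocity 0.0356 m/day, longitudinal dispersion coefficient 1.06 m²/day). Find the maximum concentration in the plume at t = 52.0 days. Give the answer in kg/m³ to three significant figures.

The peak of an instantaneous 1D plume sits at x = vt; there the Gaussian factor is 1 and C_max = M/(n_e·A·√(4πDt)), where n_e·A is the pore area the mass is dissolved in.
√(4πDt) = √(4π × 1.06 × 52.0) = 26.32 m, so C_max = 5.94/(0.38 × 40.5 × 26.32) = 0.0147 kg/m³.

0.0147 kg/m³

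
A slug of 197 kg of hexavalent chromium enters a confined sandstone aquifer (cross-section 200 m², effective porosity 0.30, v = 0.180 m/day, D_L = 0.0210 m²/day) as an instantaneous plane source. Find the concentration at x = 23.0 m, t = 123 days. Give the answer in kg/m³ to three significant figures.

For an instantaneous plane source, C(x,t) = M/(n_e·A·√(4πDt)) · exp(−(x−vt)²/(4Dt)), with n_e·A the pore (flow) area.
Plume center vt = 0.180 × 123 = 22.14 m, so the well at 23.0 m is 0.86 m downgradient of the peak.
√(4πDt) = 5.697 m, giving peak height M/(n_e·A·√(4πDt)) = 197/(0.30 × 200 × 5.697) = 0.5763 kg/m³.
(x−vt)²/(4Dt) = (0.86)²/(4 × 0.0210 × 123) = 0.07158; exp(−0.07158) = 0.9309.
C = 0.5763 × 0.9309 = 0.536 kg/m³.

0.536 kg/m³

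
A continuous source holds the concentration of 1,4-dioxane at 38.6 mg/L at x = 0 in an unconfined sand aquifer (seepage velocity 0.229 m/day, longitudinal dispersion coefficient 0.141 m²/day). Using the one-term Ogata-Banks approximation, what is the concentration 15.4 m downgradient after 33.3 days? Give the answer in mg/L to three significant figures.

0.216 mg/L

For a continuous step input, C/C₀ ≈ ½·erfc((x−vt)/(2√(Dt))).
vt = 0.229 × 33.3 = 7.6257 m and 2√(Dt) = 2√(0.141 × 33.3) = 4.334 m.
Argument (x−vt)/(2√(Dt)) = (15.4 − 7.6257)/4.334 = 1.794; ½·erfc(1.794) = 0.005589.
C = 38.6 × 0.005589 = 0.216 mg/L.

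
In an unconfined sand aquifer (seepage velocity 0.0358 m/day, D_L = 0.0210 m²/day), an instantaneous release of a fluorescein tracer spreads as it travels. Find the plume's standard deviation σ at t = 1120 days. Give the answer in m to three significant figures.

6.86 m

Dispersive spreading gives a Gaussian with σ² = 2Dt; advection only shifts the center.
σ = √(2 × 0.0210 × 1120) = 6.86 m.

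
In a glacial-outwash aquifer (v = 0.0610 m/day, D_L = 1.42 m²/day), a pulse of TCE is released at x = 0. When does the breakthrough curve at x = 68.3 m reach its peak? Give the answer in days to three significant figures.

For the 1D instantaneous-source solution, setting ∂C/∂t = 0 at fixed x gives v²t² + 2Dt − x² = 0, so t = (√(D² + v²x²) − D)/v².
√(D² + v²x²) = √(1.42² + 0.0610² × 68.3²) = 4.402; v² = 0.003721.
t = (4.402 − 1.42)/0.003721 = 801 days (vs. the pure-advection estimate x/v = 1120 d).

801 days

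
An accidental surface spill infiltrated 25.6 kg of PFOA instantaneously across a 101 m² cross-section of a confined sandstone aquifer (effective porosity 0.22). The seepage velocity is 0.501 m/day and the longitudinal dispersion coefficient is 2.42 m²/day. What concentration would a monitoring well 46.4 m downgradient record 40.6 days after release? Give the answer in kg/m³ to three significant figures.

For an instantaneous plane source, C(x,t) = M/(n_e·A·√(4πDt)) · exp(−(x−vt)²/(4Dt)), with n_e·A the pore (flow) area.
Plume center vt = 0.501 × 40.6 = 20.3406 m, so the well at 46.4 m is 26.0594 m downgradient of the peak.
√(4πDt) = 35.14 m, giving peak height M/(n_e·A·√(4πDt)) = 25.6/(0.22 × 101 × 35.14) = 0.03279 kg/m³.
(x−vt)²/(4Dt) = (26.0594)²/(4 × 2.42 × 40.6) = 1.728; exp(−1.728) = 0.1776.
C = 0.03279 × 0.1776 = 0.00582 kg/m³.

0.00582 kg/m³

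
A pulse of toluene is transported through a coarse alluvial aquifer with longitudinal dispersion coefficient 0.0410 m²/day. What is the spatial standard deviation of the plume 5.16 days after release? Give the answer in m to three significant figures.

0.650 m

Dispersive spreading gives a Gaussian with σ² = 2Dt; advection only shifts the center.
σ = √(2 × 0.0410 × 5.16) = 0.650 m.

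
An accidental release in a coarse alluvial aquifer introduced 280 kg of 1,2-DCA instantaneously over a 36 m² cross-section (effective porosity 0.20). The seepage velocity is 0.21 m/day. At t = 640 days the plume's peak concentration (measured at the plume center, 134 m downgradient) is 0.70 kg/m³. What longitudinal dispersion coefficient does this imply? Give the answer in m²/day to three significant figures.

At the plume center C_max = M/(n_e·A·√(4πDt)), so D = M²/(4πt·(n_e·A·C_max)²).
n_e·A·C_max = 0.20 × 36 × 0.70 = 5.040 kg/m.
D = 280²/(4π × 640 × 5.040²) = 0.384 m²/day.

0.384 m²/day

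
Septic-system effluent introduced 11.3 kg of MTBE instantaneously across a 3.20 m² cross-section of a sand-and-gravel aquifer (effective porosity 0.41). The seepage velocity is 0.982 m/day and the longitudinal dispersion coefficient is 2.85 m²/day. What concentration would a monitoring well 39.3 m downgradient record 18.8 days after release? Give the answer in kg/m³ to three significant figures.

For an instantaneous plane source, C(x,t) = M/(n_e·A·√(4πDt)) · exp(−(x−vt)²/(4Dt)), with n_e·A the pore (flow) area.
Plume center vt = 0.982 × 18.8 = 18.4616 m, so the well at 39.3 m is 20.8384 m downgradient of the peak.
√(4πDt) = 25.95 m, giving peak height M/(n_e·A·√(4πDt)) = 11.3/(0.41 × 3.20 × 25.95) = 0.3319 kg/m³.
(x−vt)²/(4Dt) = (20.8384)²/(4 × 2.85 × 18.8) = 2.026; exp(−2.026) = 0.1319.
C = 0.3319 × 0.1319 = 0.0438 kg/m³.

0.0438 kg/m³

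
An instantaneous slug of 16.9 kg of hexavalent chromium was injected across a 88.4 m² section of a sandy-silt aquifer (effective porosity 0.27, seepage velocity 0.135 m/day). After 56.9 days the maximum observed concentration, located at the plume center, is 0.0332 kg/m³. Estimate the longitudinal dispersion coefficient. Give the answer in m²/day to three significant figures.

At the plume center C_max = M/(n_e·A·√(4πDt)), so D = M²/(4πt·(n_e·A·C_max)²).
n_e·A·C_max = 0.27 × 88.4 × 0.0332 = 0.7924 kg/m.
D = 16.9²/(4π × 56.9 × 0.7924²) = 0.636 m²/day.

0.636 m²/day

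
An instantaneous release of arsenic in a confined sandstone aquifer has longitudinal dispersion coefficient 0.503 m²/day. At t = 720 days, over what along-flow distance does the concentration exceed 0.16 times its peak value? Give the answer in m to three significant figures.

The plume is Gaussian with σ = √(2Dt) = √(2 × 0.503 × 720) = 26.91 m.
C/C_peak = exp(−Δx²/(2σ²)) = 0.16 ⇒ Δx = σ·√(−2 ln 0.16) = 26.91 × 1.914 = 51.51 m.
Width = 2Δx = 103 m.

103 m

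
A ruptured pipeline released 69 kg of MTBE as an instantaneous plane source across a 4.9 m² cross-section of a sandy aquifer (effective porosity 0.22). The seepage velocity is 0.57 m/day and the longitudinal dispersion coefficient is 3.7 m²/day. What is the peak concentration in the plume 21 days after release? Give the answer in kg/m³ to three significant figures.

2.05 kg/m³

The peak of an instantaneous 1D plume sits at x = vt; there the Gaussian factor is 1 and C_max = M/(n_e·A·√(4πDt)), where n_e·A is the pore area the mass is dissolved in.
√(4πDt) = √(4π × 3.7 × 21) = 31.25 m, so C_max = 69/(0.22 × 4.9 × 31.25) = 2.05 kg/m³.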